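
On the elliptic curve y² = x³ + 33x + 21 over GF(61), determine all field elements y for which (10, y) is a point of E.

3, 58

x³ + 33x + 21 = 1351 ≡ 9 (mod 61).
Square roots of 9 mod 61: 3 and 58 (since 3² = 9 ≡ 9).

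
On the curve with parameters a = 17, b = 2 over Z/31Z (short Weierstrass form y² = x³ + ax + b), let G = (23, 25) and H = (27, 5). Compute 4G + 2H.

(25, 5)

First 4G:
Double-and-add on 4 = (100)₂. Start with G = (23, 25) for the leading 1-bit.
double: tangent at (23, 25): λ = (3·23² + 17)/(2·25) ≡ 23/19. 19⁻¹ ≡ 18 (mod 31), so λ ≡ 23·18 ≡ 11.
  x = λ² - 23 - 23 = 121 - 46 ≡ 13; y = λ·(23 - 13) - 25 ≡ 23. → (13, 23)
double: tangent at (13, 23): λ = (3·13² + 17)/(2·23) ≡ 28/15. 15⁻¹ ≡ 29 (mod 31) since 15·29 = 435 ≡ 1, so λ ≡ 28·29 ≡ 6.
  x = λ² - 13 - 13 = 36 - 26 ≡ 10; y = λ·(13 - 10) - 23 ≡ 26. → (10, 26)
4G = (10, 26).
Next 2H:
Repeated addition: build up to 2H.
2H: tangent at (27, 5): λ = (3·27² + 17)/(2·5) ≡ 3/10. 10⁻¹ ≡ 28 (mod 31), so λ ≡ 3·28 ≡ 22.
  x = λ² - 27 - 27 = 484 - 54 ≡ 27; y = λ·(27 - 27) - 5 ≡ 26. → (27, 26)
2H = (27, 26).
Finally 4G + 2H:
(10, 26) + (27, 26). λ = (26 - 26)/(27 - 10) ≡ 0/17 mod 31. 17⁻¹ ≡ 11 (mod 31), so λ ≡ 0.
  x = λ² - 10 - 27 = 0 - 37 ≡ 25; y = λ·(10 - 25) - 26 ≡ 5. → (25, 5)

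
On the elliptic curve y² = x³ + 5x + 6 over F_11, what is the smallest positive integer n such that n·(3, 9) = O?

3

2P: tangent at (3, 9): λ = (3·3² + 5)/(2·9) ≡ 10/7. 7⁻¹ ≡ 8 (mod 11), so λ ≡ 10·8 ≡ 3.
  x = λ² - 3 - 3 = 9 - 6 ≡ 3; y = λ·(3 - 3) - 9 ≡ 2. → (3, 2)
3P: (3, 2) + (3, 9): same x and y₁ ≡ -y₂, so the sum is O.
3P = O, so the order is 3.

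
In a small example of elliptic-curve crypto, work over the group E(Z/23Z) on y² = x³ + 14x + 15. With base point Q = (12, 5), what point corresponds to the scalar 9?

Repeated addition: build up to 9Q.
2Q: tangent at (12, 5): λ = (3·12² + 14)/(2·5) ≡ 9/10. 10⁻¹ ≡ 7 (mod 23), so λ ≡ 9·7 ≡ 17.
  x = λ² - 12 - 12 = 289 - 24 ≡ 12; y = λ·(12 - 12) - 5 ≡ 18. → (12, 18)
3Q: (12, 18) + (12, 5): same x and y₁ ≡ -y₂, so the sum is O.
4Q: O + (12, 5) = (12, 5) (identity).
5Q: tangent at (12, 5): λ = (3·12² + 14)/(2·5) ≡ 9/10. 10⁻¹ ≡ 7 (mod 23) since 10·7 = 70 ≡ 1, so λ ≡ 9·7 ≡ 17.
  x = λ² - 12 - 12 = 289 - 24 ≡ 12; y = λ·(12 - 12) - 5 ≡ 18. → (12, 18)
6Q: (12, 18) + (12, 5): same x and y₁ ≡ -y₂, so the sum is O.
7Q: O + (12, 5) = (12, 5) (identity).
8Q: tangent at (12, 5): λ = (3·12² + 14)/(2·5) ≡ 9/10. 10⁻¹ ≡ 7 (mod 23), so λ ≡ 9·7 ≡ 17.
  x = λ² - 12 - 12 = 289 - 24 ≡ 12; y = λ·(12 - 12) - 5 ≡ 18. → (12, 18)
9Q: (12, 18) + (12, 5): same x and y₁ ≡ -y₂, so the sum is O.

O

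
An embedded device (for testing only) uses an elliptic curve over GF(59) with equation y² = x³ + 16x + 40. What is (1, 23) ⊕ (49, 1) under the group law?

(13, 12)

(1, 23) + (49, 1). λ = (1 - 23)/(49 - 1) ≡ 37/48 mod 59. 48⁻¹ ≡ 16 (mod 59) since 48·16 = 768 ≡ 1, so λ ≡ 2.
  x = λ² - 1 - 49 = 4 - 50 ≡ 13; y = λ·(1 - 13) - 23 ≡ 12. → (13, 12)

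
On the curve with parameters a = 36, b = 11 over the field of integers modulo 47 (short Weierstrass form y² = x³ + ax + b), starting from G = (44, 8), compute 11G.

Double-and-add on 11 = (1011)₂. Start with G = (44, 8) for the leading 1-bit.
double: tangent at (44, 8): λ = (3·44² + 36)/(2·8) ≡ 16/16. 16⁻¹ ≡ 3 (mod 47) since 16·3 = 48 ≡ 1, so λ ≡ 16·3 ≡ 1.
  x = λ² - 44 - 44 = 1 - 88 ≡ 7; y = λ·(44 - 7) - 8 ≡ 29. → (7, 29)
double: tangent at (7, 29): λ = (3·7² + 36)/(2·29) ≡ 42/11. 11⁻¹ ≡ 30 (mod 47) since 11·30 = 330 ≡ 1, so λ ≡ 42·30 ≡ 38.
  x = λ² - 7 - 7 = 1444 - 14 ≡ 20; y = λ·(7 - 20) - 29 ≡ 41. → (20, 41)
add G: (20, 41) + (44, 8). λ = (8 - 41)/(44 - 20) ≡ 14/24 mod 47. 24⁻¹ ≡ 2 (mod 47), so λ ≡ 28.
  x = λ² - 20 - 44 = 784 - 64 ≡ 15; y = λ·(20 - 15) - 41 ≡ 5. → (15, 5)
double: tangent at (15, 5): λ = (3·15² + 36)/(2·5) ≡ 6/10. 10⁻¹ ≡ 33 (mod 47), so λ ≡ 6·33 ≡ 10.
  x = λ² - 15 - 15 = 100 - 30 ≡ 23; y = λ·(15 - 23) - 5 ≡ 9. → (23, 9)
add G: (23, 9) + (44, 8). λ = (8 - 9)/(44 - 23) ≡ 46/21 mod 47. 21⁻¹ ≡ 9 (mod 47), so λ ≡ 38.
  x = λ² - 23 - 44 = 1444 - 67 ≡ 14; y = λ·(23 - 14) - 9 ≡ 4. → (14, 4)

(14, 4)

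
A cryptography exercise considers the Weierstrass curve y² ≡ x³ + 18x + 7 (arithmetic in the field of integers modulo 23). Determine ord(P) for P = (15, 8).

11

2P: tangent at (15, 8): λ = (3·15² + 18)/(2·8) ≡ 3/16. 16⁻¹ ≡ 13 (mod 23) since 16·13 = 208 ≡ 1, so λ ≡ 3·13 ≡ 16.
  x = λ² - 15 - 15 = 256 - 30 ≡ 19; y = λ·(15 - 19) - 8 ≡ 20. → (19, 20)
3P: (19, 20) + (15, 8). λ = (8 - 20)/(15 - 19) ≡ 11/19 mod 23. 19⁻¹ ≡ 17 (mod 23), so λ ≡ 3.
  x = λ² - 19 - 15 = 9 - 34 ≡ 21; y = λ·(19 - 21) - 20 ≡ 20. → (21, 20)
4P: (21, 20) + (15, 8). λ = (8 - 20)/(15 - 21) ≡ 11/17 mod 23. 17⁻¹ ≡ 19 (mod 23), so λ ≡ 2.
  x = λ² - 21 - 15 = 4 - 36 ≡ 14; y = λ·(21 - 14) - 20 ≡ 17. → (14, 17)
5P: (14, 17) + (15, 8). λ = (8 - 17)/(15 - 14) ≡ 14/1 mod 23. 1⁻¹ ≡ 1 (mod 23) since 1·1 = 1 ≡ 1, so λ ≡ 14.
  x = λ² - 14 - 15 = 196 - 29 ≡ 6; y = λ·(14 - 6) - 17 ≡ 3. → (6, 3)
6P: (6, 3) + (15, 8). λ = (8 - 3)/(15 - 6) ≡ 5/9 mod 23. 9⁻¹ ≡ 18 (mod 23) since 9·18 = 162 ≡ 1, so λ ≡ 21.
  x = λ² - 6 - 15 = 441 - 21 ≡ 6; y = λ·(6 - 6) - 3 ≡ 20. → (6, 20)
7P: (6, 20) + (15, 8). λ = (8 - 20)/(15 - 6) ≡ 11/9 mod 23. 9⁻¹ ≡ 18 (mod 23) since 9·18 = 162 ≡ 1, so λ ≡ 14.
  x = λ² - 6 - 15 = 196 - 21 ≡ 14; y = λ·(6 - 14) - 20 ≡ 6. → (14, 6)
8P: (14, 6) + (15, 8). λ = (8 - 6)/(15 - 14) ≡ 2/1 mod 23. 1⁻¹ ≡ 1 (mod 23), so λ ≡ 2.
  x = λ² - 14 - 15 = 4 - 29 ≡ 21; y = λ·(14 - 21) - 6 ≡ 3. → (21, 3)
9P: (21, 3) + (15, 8). λ = (8 - 3)/(15 - 21) ≡ 5/17 mod 23. 17⁻¹ ≡ 19 (mod 23) since 17·19 = 323 ≡ 1, so λ ≡ 3.
  x = λ² - 21 - 15 = 9 - 36 ≡ 19; y = λ·(21 - 19) - 3 ≡ 3. → (19, 3)
10P: (19, 3) + (15, 8). λ = (8 - 3)/(15 - 19) ≡ 5/19 mod 23. 19⁻¹ ≡ 17 (mod 23) since 19·17 = 323 ≡ 1, so λ ≡ 16.
  x = λ² - 19 - 15 = 256 - 34 ≡ 15; y = λ·(19 - 15) - 3 ≡ 15. → (15, 15)
11P: (15, 15) + (15, 8): same x and y₁ ≡ -y₂, so the sum is O.
11P = O, so the order is 11.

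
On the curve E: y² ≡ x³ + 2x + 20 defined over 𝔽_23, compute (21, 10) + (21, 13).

O

The two points share x = 21 and their y-coordinates satisfy 10 + 13 ≡ 0 (mod 23), so they are inverses. Their sum is ∞.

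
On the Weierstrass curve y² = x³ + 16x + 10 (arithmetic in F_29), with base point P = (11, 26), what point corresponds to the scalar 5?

(9, 10)

Double-and-add on 5 = (101)₂. Start with P = (11, 26) for the leading 1-bit.
double: tangent at (11, 26): λ = (3·11² + 16)/(2·26) ≡ 2/23. 23⁻¹ ≡ 24 (mod 29), so λ ≡ 2·24 ≡ 19.
  x = λ² - 11 - 11 = 361 - 22 ≡ 20; y = λ·(11 - 20) - 26 ≡ 6. → (20, 6)
double: tangent at (20, 6): λ = (3·20² + 16)/(2·6) ≡ 27/12. 12⁻¹ ≡ 17 (mod 29) since 12·17 = 204 ≡ 1, so λ ≡ 27·17 ≡ 24.
  x = λ² - 20 - 20 = 576 - 40 ≡ 14; y = λ·(20 - 14) - 6 ≡ 22. → (14, 22)
add P: (14, 22) + (11, 26). λ = (26 - 22)/(11 - 14) ≡ 4/26 mod 29. 26⁻¹ ≡ 19 (mod 29), so λ ≡ 18.
  x = λ² - 14 - 11 = 324 - 25 ≡ 9; y = λ·(14 - 9) - 22 ≡ 10. → (9, 10)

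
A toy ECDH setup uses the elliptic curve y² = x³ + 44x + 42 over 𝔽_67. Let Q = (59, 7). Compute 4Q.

(4, 58)

Double-and-add on 4 = (100)₂. Start with Q = (59, 7) for the leading 1-bit.
double: tangent at (59, 7): λ = (3·59² + 44)/(2·7) ≡ 35/14. 14⁻¹ ≡ 24 (mod 67), so λ ≡ 35·24 ≡ 36.
  x = λ² - 59 - 59 = 1296 - 118 ≡ 39; y = λ·(59 - 39) - 7 ≡ 43. → (39, 43)
double: tangent at (39, 43): λ = (3·39² + 44)/(2·43) ≡ 51/19. 19⁻¹ ≡ 60 (mod 67), so λ ≡ 51·60 ≡ 45.
  x = λ² - 39 - 39 = 2025 - 78 ≡ 4; y = λ·(39 - 4) - 43 ≡ 58. → (4, 58)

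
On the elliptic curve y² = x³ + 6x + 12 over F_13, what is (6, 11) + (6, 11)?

(4, 10)

tangent at (6, 11): λ = (3·6² + 6)/(2·11) ≡ 10/9. 9⁻¹ ≡ 3 (mod 13) since 9·3 = 27 ≡ 1, so λ ≡ 10·3 ≡ 4.
  x = λ² - 6 - 6 = 16 - 12 ≡ 4; y = λ·(6 - 4) - 11 ≡ 10. → (4, 10)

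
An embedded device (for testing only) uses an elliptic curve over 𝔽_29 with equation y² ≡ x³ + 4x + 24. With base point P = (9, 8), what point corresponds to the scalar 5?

Repeated addition: build up to 5P.
2P: tangent at (9, 8): λ = (3·9² + 4)/(2·8) ≡ 15/16. 16⁻¹ ≡ 20 (mod 29) since 16·20 = 320 ≡ 1, so λ ≡ 15·20 ≡ 10.
  x = λ² - 9 - 9 = 100 - 18 ≡ 24; y = λ·(9 - 24) - 8 ≡ 16. → (24, 16)
3P: (24, 16) + (9, 8). λ = (8 - 16)/(9 - 24) ≡ 21/14 mod 29. 14⁻¹ ≡ 27 (mod 29) since 14·27 = 378 ≡ 1, so λ ≡ 16.
  x = λ² - 24 - 9 = 256 - 33 ≡ 20; y = λ·(24 - 20) - 16 ≡ 19. → (20, 19)
4P: (20, 19) + (9, 8). λ = (8 - 19)/(9 - 20) ≡ 18/18 mod 29. 18⁻¹ ≡ 21 (mod 29), so λ ≡ 1.
  x = λ² - 20 - 9 = 1 - 29 ≡ 1; y = λ·(20 - 1) - 19 ≡ 0. → (1, 0)
5P: (1, 0) + (9, 8). λ = (8 - 0)/(9 - 1) ≡ 8/8 mod 29. 8⁻¹ ≡ 11 (mod 29), so λ ≡ 1.
  x = λ² - 1 - 9 = 1 - 10 ≡ 20; y = λ·(1 - 20) - 0 ≡ 10. → (20, 10)

(20, 10)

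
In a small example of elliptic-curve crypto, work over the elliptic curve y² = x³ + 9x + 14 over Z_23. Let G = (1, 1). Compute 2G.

(11, 8)

tangent at (1, 1): λ = (3·1² + 9)/(2·1) ≡ 12/2. 2⁻¹ ≡ 12 (mod 23) since 2·12 = 24 ≡ 1, so λ ≡ 12·12 ≡ 6.
  x = λ² - 1 - 1 = 36 - 2 ≡ 11; y = λ·(1 - 11) - 1 ≡ 8. → (11, 8)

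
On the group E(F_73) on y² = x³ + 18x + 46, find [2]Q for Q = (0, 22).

(70, 29)

tangent at (0, 22): λ = (3·0² + 18)/(2·22) ≡ 18/44. 44⁻¹ ≡ 5 (mod 73), so λ ≡ 18·5 ≡ 17.
  x = λ² - 0 - 0 = 289 - 0 ≡ 70; y = λ·(0 - 70) - 22 ≡ 29. → (70, 29)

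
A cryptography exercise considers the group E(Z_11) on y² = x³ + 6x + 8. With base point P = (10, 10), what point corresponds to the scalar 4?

Double-and-add on 4 = (100)₂. Start with P = (10, 10) for the leading 1-bit.
double: tangent at (10, 10): λ = (3·10² + 6)/(2·10) ≡ 9/9. 9⁻¹ ≡ 5 (mod 11), so λ ≡ 9·5 ≡ 1.
  x = λ² - 10 - 10 = 1 - 20 ≡ 3; y = λ·(10 - 3) - 10 ≡ 8. → (3, 8)
double: tangent at (3, 8): λ = (3·3² + 6)/(2·8) ≡ 0/5. 5⁻¹ ≡ 9 (mod 11) since 5·9 = 45 ≡ 1, so λ ≡ 0·9 ≡ 0.
  x = λ² - 3 - 3 = 0 - 6 ≡ 5; y = λ·(3 - 5) - 8 ≡ 3. → (5, 3)

(5, 3)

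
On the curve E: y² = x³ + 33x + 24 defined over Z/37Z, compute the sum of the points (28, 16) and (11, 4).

(28, 16) + (11, 4). λ = (4 - 16)/(11 - 28) ≡ 25/20 mod 37. 20⁻¹ ≡ 13 (mod 37), so λ ≡ 29.
  x = λ² - 28 - 11 = 841 - 39 ≡ 25; y = λ·(28 - 25) - 16 ≡ 34. → (25, 34)

(25, 34)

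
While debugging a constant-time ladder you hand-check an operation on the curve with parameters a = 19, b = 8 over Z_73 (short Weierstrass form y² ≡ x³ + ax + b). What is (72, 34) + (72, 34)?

(71, 20)

tangent at (72, 34): λ = (3·72² + 19)/(2·34) ≡ 22/68. 68⁻¹ ≡ 29 (mod 73), so λ ≡ 22·29 ≡ 54.
  x = λ² - 72 - 72 = 2916 - 144 ≡ 71; y = λ·(72 - 71) - 34 ≡ 20. → (71, 20)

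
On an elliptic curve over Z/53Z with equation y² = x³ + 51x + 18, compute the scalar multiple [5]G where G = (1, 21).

(6, 13)

Double-and-add on 5 = (101)₂. Start with G = (1, 21) for the leading 1-bit.
double: tangent at (1, 21): λ = (3·1² + 51)/(2·21) ≡ 1/42. 42⁻¹ ≡ 24 (mod 53) since 42·24 = 1008 ≡ 1, so λ ≡ 1·24 ≡ 24.
  x = λ² - 1 - 1 = 576 - 2 ≡ 44; y = λ·(1 - 44) - 21 ≡ 7. → (44, 7)
double: tangent at (44, 7): λ = (3·44² + 51)/(2·7) ≡ 29/14. 14⁻¹ ≡ 19 (mod 53) since 14·19 = 266 ≡ 1, so λ ≡ 29·19 ≡ 21.
  x = λ² - 44 - 44 = 441 - 88 ≡ 35; y = λ·(44 - 35) - 7 ≡ 23. → (35, 23)
add G: (35, 23) + (1, 21). λ = (21 - 23)/(1 - 35) ≡ 51/19 mod 53. 19⁻¹ ≡ 14 (mod 53), so λ ≡ 25.
  x = λ² - 35 - 1 = 625 - 36 ≡ 6; y = λ·(35 - 6) - 23 ≡ 13. → (6, 13)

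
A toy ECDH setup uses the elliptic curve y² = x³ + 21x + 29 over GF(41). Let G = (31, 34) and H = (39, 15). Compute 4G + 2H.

(33, 28)

First 4G:
Repeated addition: build up to 4G.
2G: tangent at (31, 34): λ = (3·31² + 21)/(2·34) ≡ 34/27. 27⁻¹ ≡ 38 (mod 41), so λ ≡ 34·38 ≡ 21.
  x = λ² - 31 - 31 = 441 - 62 ≡ 10; y = λ·(31 - 10) - 34 ≡ 38. → (10, 38)
3G: (10, 38) + (31, 34). λ = (34 - 38)/(31 - 10) ≡ 37/21 mod 41. 21⁻¹ ≡ 2 (mod 41), so λ ≡ 33.
  x = λ² - 10 - 31 = 1089 - 41 ≡ 23; y = λ·(10 - 23) - 38 ≡ 25. → (23, 25)
4G: (23, 25) + (31, 34). λ = (34 - 25)/(31 - 23) ≡ 9/8 mod 41. 8⁻¹ ≡ 36 (mod 41) since 8·36 = 288 ≡ 1, so λ ≡ 37.
  x = λ² - 23 - 31 = 1369 - 54 ≡ 3; y = λ·(23 - 3) - 25 ≡ 18. → (3, 18)
4G = (3, 18).
Next 2H:
Repeated addition: build up to 2H.
2H: tangent at (39, 15): λ = (3·39² + 21)/(2·15) ≡ 33/30. 30⁻¹ ≡ 26 (mod 41), so λ ≡ 33·26 ≡ 38.
  x = λ² - 39 - 39 = 1444 - 78 ≡ 13; y = λ·(39 - 13) - 15 ≡ 30. → (13, 30)
2H = (13, 30).
Finally 4G + 2H:
(3, 18) + (13, 30). λ = (30 - 18)/(13 - 3) ≡ 12/10 mod 41. 10⁻¹ ≡ 37 (mod 41), so λ ≡ 34.
  x = λ² - 3 - 13 = 1156 - 16 ≡ 33; y = λ·(3 - 33) - 18 ≡ 28. → (33, 28)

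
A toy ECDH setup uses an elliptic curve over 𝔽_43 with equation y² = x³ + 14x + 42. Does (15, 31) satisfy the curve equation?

y² = 31² ≡ 15; x³ + 14x + 42 = 3627 ≡ 15 (mod 43). 15 = 15.

yes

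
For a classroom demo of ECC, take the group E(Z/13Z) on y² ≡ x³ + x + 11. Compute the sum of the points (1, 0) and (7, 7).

(6, 5)

(1, 0) + (7, 7). λ = (7 - 0)/(7 - 1) ≡ 7/6 mod 13. 6⁻¹ ≡ 11 (mod 13), so λ ≡ 12.
  x = λ² - 1 - 7 = 144 - 8 ≡ 6; y = λ·(1 - 6) - 0 ≡ 5. → (6, 5)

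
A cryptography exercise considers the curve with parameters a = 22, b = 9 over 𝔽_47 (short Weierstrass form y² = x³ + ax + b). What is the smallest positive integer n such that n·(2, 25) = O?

2P: tangent at (2, 25): λ = (3·2² + 22)/(2·25) ≡ 34/3. 3⁻¹ ≡ 16 (mod 47), so λ ≡ 34·16 ≡ 27.
  x = λ² - 2 - 2 = 729 - 4 ≡ 20; y = λ·(2 - 20) - 25 ≡ 6. → (20, 6)
3P: (20, 6) + (2, 25). λ = (25 - 6)/(2 - 20) ≡ 19/29 mod 47. 29⁻¹ ≡ 13 (mod 47) since 29·13 = 377 ≡ 1, so λ ≡ 12.
  x = λ² - 20 - 2 = 144 - 22 ≡ 28; y = λ·(20 - 28) - 6 ≡ 39. → (28, 39)
4P: (28, 39) + (2, 25). λ = (25 - 39)/(2 - 28) ≡ 33/21 mod 47. 21⁻¹ ≡ 9 (mod 47) since 21·9 = 189 ≡ 1, so λ ≡ 15.
  x = λ² - 28 - 2 = 225 - 30 ≡ 7; y = λ·(28 - 7) - 39 ≡ 41. → (7, 41)
5P: (7, 41) + (2, 25). λ = (25 - 41)/(2 - 7) ≡ 31/42 mod 47. 42⁻¹ ≡ 28 (mod 47) since 42·28 = 1176 ≡ 1, so λ ≡ 22.
  x = λ² - 7 - 2 = 484 - 9 ≡ 5; y = λ·(7 - 5) - 41 ≡ 3. → (5, 3)
6P: (5, 3) + (2, 25). λ = (25 - 3)/(2 - 5) ≡ 22/44 mod 47. 44⁻¹ ≡ 31 (mod 47), so λ ≡ 24.
  x = λ² - 5 - 2 = 576 - 7 ≡ 5; y = λ·(5 - 5) - 3 ≡ 44. → (5, 44)
7P: (5, 44) + (2, 25). λ = (25 - 44)/(2 - 5) ≡ 28/44 mod 47. 44⁻¹ ≡ 31 (mod 47) since 44·31 = 1364 ≡ 1, so λ ≡ 22.
  x = λ² - 5 - 2 = 484 - 7 ≡ 7; y = λ·(5 - 7) - 44 ≡ 6. → (7, 6)
8P: (7, 6) + (2, 25). λ = (25 - 6)/(2 - 7) ≡ 19/42 mod 47. 42⁻¹ ≡ 28 (mod 47), so λ ≡ 15.
  x = λ² - 7 - 2 = 225 - 9 ≡ 28; y = λ·(7 - 28) - 6 ≡ 8. → (28, 8)
9P: (28, 8) + (2, 25). λ = (25 - 8)/(2 - 28) ≡ 17/21 mod 47. 21⁻¹ ≡ 9 (mod 47), so λ ≡ 12.
  x = λ² - 28 - 2 = 144 - 30 ≡ 20; y = λ·(28 - 20) - 8 ≡ 41. → (20, 41)
10P: (20, 41) + (2, 25). λ = (25 - 41)/(2 - 20) ≡ 31/29 mod 47. 29⁻¹ ≡ 13 (mod 47), so λ ≡ 27.
  x = λ² - 20 - 2 = 729 - 22 ≡ 2; y = λ·(20 - 2) - 41 ≡ 22. → (2, 22)
11P: (2, 22) + (2, 25): same x and y₁ ≡ -y₂, so the sum is O.
11P = O, so the order is 11.

11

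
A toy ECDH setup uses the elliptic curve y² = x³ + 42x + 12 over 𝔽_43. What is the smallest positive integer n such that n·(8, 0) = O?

2P: (8, 0) + (8, 0): same x and y₁ ≡ -y₂, so the sum is O.
2P = O, so the order is 2.

2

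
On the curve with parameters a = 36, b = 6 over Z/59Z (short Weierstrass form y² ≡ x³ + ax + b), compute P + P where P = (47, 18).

(16, 31)

tangent at (47, 18): λ = (3·47² + 36)/(2·18) ≡ 55/36. 36⁻¹ ≡ 41 (mod 59) since 36·41 = 1476 ≡ 1, so λ ≡ 55·41 ≡ 13.
  x = λ² - 47 - 47 = 169 - 94 ≡ 16; y = λ·(47 - 16) - 18 ≡ 31. → (16, 31)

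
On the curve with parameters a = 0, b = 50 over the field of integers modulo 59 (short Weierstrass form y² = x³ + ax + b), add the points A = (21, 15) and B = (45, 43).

(55, 24)

(21, 15) + (45, 43). λ = (43 - 15)/(45 - 21) ≡ 28/24 mod 59. 24⁻¹ ≡ 32 (mod 59), so λ ≡ 11.
  x = λ² - 21 - 45 = 121 - 66 ≡ 55; y = λ·(21 - 55) - 15 ≡ 24. → (55, 24)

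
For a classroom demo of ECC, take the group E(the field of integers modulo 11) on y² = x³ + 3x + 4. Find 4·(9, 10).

Write Q = (9, 10).
Repeated addition: build up to 4Q.
2Q: tangent at (9, 10): λ = (3·9² + 3)/(2·10) ≡ 4/9. 9⁻¹ ≡ 5 (mod 11), so λ ≡ 4·5 ≡ 9.
  x = λ² - 9 - 9 = 81 - 18 ≡ 8; y = λ·(9 - 8) - 10 ≡ 10. → (8, 10)
3Q: (8, 10) + (9, 10). λ = (10 - 10)/(9 - 8) ≡ 0/1 mod 11. 1⁻¹ ≡ 1 (mod 11), so λ ≡ 0.
  x = λ² - 8 - 9 = 0 - 17 ≡ 5; y = λ·(8 - 5) - 10 ≡ 1. → (5, 1)
4Q: (5, 1) + (9, 10). λ = (10 - 1)/(9 - 5) ≡ 9/4 mod 11. 4⁻¹ ≡ 3 (mod 11) since 4·3 = 12 ≡ 1, so λ ≡ 5.
  x = λ² - 5 - 9 = 25 - 14 ≡ 0; y = λ·(5 - 0) - 1 ≡ 2. → (0, 2)

(0, 2)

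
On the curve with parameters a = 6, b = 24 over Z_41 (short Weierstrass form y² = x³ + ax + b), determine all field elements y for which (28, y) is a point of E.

x³ + 6x + 24 = 22144 ≡ 4 (mod 41).
Square roots of 4 mod 41: 2 and 39 (since 2² = 4 ≡ 4).

2, 39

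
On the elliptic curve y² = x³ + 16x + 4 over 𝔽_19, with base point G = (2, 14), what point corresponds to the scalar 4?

Repeated addition: build up to 4G.
2G: tangent at (2, 14): λ = (3·2² + 16)/(2·14) ≡ 9/9. 9⁻¹ ≡ 17 (mod 19), so λ ≡ 9·17 ≡ 1.
  x = λ² - 2 - 2 = 1 - 4 ≡ 16; y = λ·(2 - 16) - 14 ≡ 10. → (16, 10)
3G: (16, 10) + (2, 14). λ = (14 - 10)/(2 - 16) ≡ 4/5 mod 19. 5⁻¹ ≡ 4 (mod 19) since 5·4 = 20 ≡ 1, so λ ≡ 16.
  x = λ² - 16 - 2 = 256 - 18 ≡ 10; y = λ·(16 - 10) - 10 ≡ 10. → (10, 10)
4G: (10, 10) + (2, 14). λ = (14 - 10)/(2 - 10) ≡ 4/11 mod 19. 11⁻¹ ≡ 7 (mod 19) since 11·7 = 77 ≡ 1, so λ ≡ 9.
  x = λ² - 10 - 2 = 81 - 12 ≡ 12; y = λ·(10 - 12) - 10 ≡ 10. → (12, 10)

(12, 10)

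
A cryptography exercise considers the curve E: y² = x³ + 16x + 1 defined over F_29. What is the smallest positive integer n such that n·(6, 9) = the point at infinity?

2P: tangent at (6, 9): λ = (3·6² + 16)/(2·9) ≡ 8/18. 18⁻¹ ≡ 21 (mod 29) since 18·21 = 378 ≡ 1, so λ ≡ 8·21 ≡ 23.
  x = λ² - 6 - 6 = 529 - 12 ≡ 24; y = λ·(6 - 24) - 9 ≡ 12. → (24, 12)
3P: (24, 12) + (6, 9). λ = (9 - 12)/(6 - 24) ≡ 26/11 mod 29. 11⁻¹ ≡ 8 (mod 29), so λ ≡ 5.
  x = λ² - 24 - 6 = 25 - 30 ≡ 24; y = λ·(24 - 24) - 12 ≡ 17. → (24, 17)
4P: (24, 17) + (6, 9). λ = (9 - 17)/(6 - 24) ≡ 21/11 mod 29. 11⁻¹ ≡ 8 (mod 29), so λ ≡ 23.
  x = λ² - 24 - 6 = 529 - 30 ≡ 6; y = λ·(24 - 6) - 17 ≡ 20. → (6, 20)
5P: (6, 20) + (6, 9): same x and y₁ ≡ -y₂, so the sum is the point at infinity.
5P = the point at infinity, so the order is 5.

5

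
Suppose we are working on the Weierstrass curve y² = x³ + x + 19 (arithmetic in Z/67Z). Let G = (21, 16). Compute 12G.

Double-and-add on 12 = (1100)₂. Start with G = (21, 16) for the leading 1-bit.
double: tangent at (21, 16): λ = (3·21² + 1)/(2·16) ≡ 51/32. 32⁻¹ ≡ 44 (mod 67), so λ ≡ 51·44 ≡ 33.
  x = λ² - 21 - 21 = 1089 - 42 ≡ 42; y = λ·(21 - 42) - 16 ≡ 28. → (42, 28)
add G: (42, 28) + (21, 16). λ = (16 - 28)/(21 - 42) ≡ 55/46 mod 67. 46⁻¹ ≡ 51 (mod 67), so λ ≡ 58.
  x = λ² - 42 - 21 = 3364 - 63 ≡ 18; y = λ·(42 - 18) - 28 ≡ 24. → (18, 24)
double: tangent at (18, 24): λ = (3·18² + 1)/(2·24) ≡ 35/48. 48⁻¹ ≡ 7 (mod 67), so λ ≡ 35·7 ≡ 44.
  x = λ² - 18 - 18 = 1936 - 36 ≡ 24; y = λ·(18 - 24) - 24 ≡ 47. → (24, 47)
double: tangent at (24, 47): λ = (3·24² + 1)/(2·47) ≡ 54/27. 27⁻¹ ≡ 5 (mod 67) since 27·5 = 135 ≡ 1, so λ ≡ 54·5 ≡ 2.
  x = λ² - 24 - 24 = 4 - 48 ≡ 23; y = λ·(24 - 23) - 47 ≡ 22. → (23, 22)

(23, 22)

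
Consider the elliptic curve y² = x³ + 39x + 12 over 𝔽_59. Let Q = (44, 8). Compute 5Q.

(0, 22)

Repeated addition: build up to 5Q.
2Q: tangent at (44, 8): λ = (3·44² + 39)/(2·8) ≡ 6/16. 16⁻¹ ≡ 48 (mod 59) since 16·48 = 768 ≡ 1, so λ ≡ 6·48 ≡ 52.
  x = λ² - 44 - 44 = 2704 - 88 ≡ 20; y = λ·(44 - 20) - 8 ≡ 1. → (20, 1)
3Q: (20, 1) + (44, 8). λ = (8 - 1)/(44 - 20) ≡ 7/24 mod 59. 24⁻¹ ≡ 32 (mod 59), so λ ≡ 47.
  x = λ² - 20 - 44 = 2209 - 64 ≡ 21; y = λ·(20 - 21) - 1 ≡ 11. → (21, 11)
4Q: (21, 11) + (44, 8). λ = (8 - 11)/(44 - 21) ≡ 56/23 mod 59. 23⁻¹ ≡ 18 (mod 59) since 23·18 = 414 ≡ 1, so λ ≡ 5.
  x = λ² - 21 - 44 = 25 - 65 ≡ 19; y = λ·(21 - 19) - 11 ≡ 58. → (19, 58)
5Q: (19, 58) + (44, 8). λ = (8 - 58)/(44 - 19) ≡ 9/25 mod 59. 25⁻¹ ≡ 26 (mod 59) since 25·26 = 650 ≡ 1, so λ ≡ 57.
  x = λ² - 19 - 44 = 3249 - 63 ≡ 0; y = λ·(19 - 0) - 58 ≡ 22. → (0, 22)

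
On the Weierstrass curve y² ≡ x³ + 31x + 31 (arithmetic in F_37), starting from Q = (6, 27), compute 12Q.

Repeated addition: build up to 12Q.
2Q: tangent at (6, 27): λ = (3·6² + 31)/(2·27) ≡ 28/17. 17⁻¹ ≡ 24 (mod 37), so λ ≡ 28·24 ≡ 6.
  x = λ² - 6 - 6 = 36 - 12 ≡ 24; y = λ·(6 - 24) - 27 ≡ 13. → (24, 13)
3Q: (24, 13) + (6, 27). λ = (27 - 13)/(6 - 24) ≡ 14/19 mod 37. 19⁻¹ ≡ 2 (mod 37), so λ ≡ 28.
  x = λ² - 24 - 6 = 784 - 30 ≡ 14; y = λ·(24 - 14) - 13 ≡ 8. → (14, 8)
4Q: (14, 8) + (6, 27). λ = (27 - 8)/(6 - 14) ≡ 19/29 mod 37. 29⁻¹ ≡ 23 (mod 37), so λ ≡ 30.
  x = λ² - 14 - 6 = 900 - 20 ≡ 29; y = λ·(14 - 29) - 8 ≡ 23. → (29, 23)
5Q: (29, 23) + (6, 27). λ = (27 - 23)/(6 - 29) ≡ 4/14 mod 37. 14⁻¹ ≡ 8 (mod 37), so λ ≡ 32.
  x = λ² - 29 - 6 = 1024 - 35 ≡ 27; y = λ·(29 - 27) - 23 ≡ 4. → (27, 4)
6Q: (27, 4) + (6, 27). λ = (27 - 4)/(6 - 27) ≡ 23/16 mod 37. 16⁻¹ ≡ 7 (mod 37) since 16·7 = 112 ≡ 1, so λ ≡ 13.
  x = λ² - 27 - 6 = 169 - 33 ≡ 25; y = λ·(27 - 25) - 4 ≡ 22. → (25, 22)
7Q: (25, 22) + (6, 27). λ = (27 - 22)/(6 - 25) ≡ 5/18 mod 37. 18⁻¹ ≡ 35 (mod 37), so λ ≡ 27.
  x = λ² - 25 - 6 = 729 - 31 ≡ 32; y = λ·(25 - 32) - 22 ≡ 11. → (32, 11)
8Q: (32, 11) + (6, 27). λ = (27 - 11)/(6 - 32) ≡ 16/11 mod 37. 11⁻¹ ≡ 27 (mod 37) since 11·27 = 297 ≡ 1, so λ ≡ 25.
  x = λ² - 32 - 6 = 625 - 38 ≡ 32; y = λ·(32 - 32) - 11 ≡ 26. → (32, 26)
9Q: (32, 26) + (6, 27). λ = (27 - 26)/(6 - 32) ≡ 1/11 mod 37. 11⁻¹ ≡ 27 (mod 37) since 11·27 = 297 ≡ 1, so λ ≡ 27.
  x = λ² - 32 - 6 = 729 - 38 ≡ 25; y = λ·(32 - 25) - 26 ≡ 15. → (25, 15)
10Q: (25, 15) + (6, 27). λ = (27 - 15)/(6 - 25) ≡ 12/18 mod 37. 18⁻¹ ≡ 35 (mod 37), so λ ≡ 13.
  x = λ² - 25 - 6 = 169 - 31 ≡ 27; y = λ·(25 - 27) - 15 ≡ 33. → (27, 33)
11Q: (27, 33) + (6, 27). λ = (27 - 33)/(6 - 27) ≡ 31/16 mod 37. 16⁻¹ ≡ 7 (mod 37) since 16·7 = 112 ≡ 1, so λ ≡ 32.
  x = λ² - 27 - 6 = 1024 - 33 ≡ 29; y = λ·(27 - 29) - 33 ≡ 14. → (29, 14)
12Q: (29, 14) + (6, 27). λ = (27 - 14)/(6 - 29) ≡ 13/14 mod 37. 14⁻¹ ≡ 8 (mod 37) since 14·8 = 112 ≡ 1, so λ ≡ 30.
  x = λ² - 29 - 6 = 900 - 35 ≡ 14; y = λ·(29 - 14) - 14 ≡ 29. → (14, 29)

(14, 29)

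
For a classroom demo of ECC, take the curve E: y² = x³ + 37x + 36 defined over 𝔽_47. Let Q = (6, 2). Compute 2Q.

(36, 15)

tangent at (6, 2): λ = (3·6² + 37)/(2·2) ≡ 4/4. 4⁻¹ ≡ 12 (mod 47), so λ ≡ 4·12 ≡ 1.
  x = λ² - 6 - 6 = 1 - 12 ≡ 36; y = λ·(6 - 36) - 2 ≡ 15. → (36, 15)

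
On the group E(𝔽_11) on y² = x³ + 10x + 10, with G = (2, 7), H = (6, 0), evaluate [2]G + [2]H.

First 2G:
Repeated addition: build up to 2G.
2G: tangent at (2, 7): λ = (3·2² + 10)/(2·7) ≡ 0/3. 3⁻¹ ≡ 4 (mod 11), so λ ≡ 0·4 ≡ 0.
  x = λ² - 2 - 2 = 0 - 4 ≡ 7; y = λ·(2 - 7) - 7 ≡ 4. → (7, 4)
2G = (7, 4).
Next 2H:
Repeated addition: build up to 2H.
2H: (6, 0) + (6, 0): same x and y₁ ≡ -y₂, so the sum is ∞.
2H = ∞.
Finally 2G + 2H:
(7, 4) + ∞ = (7, 4) (identity).

(7, 4)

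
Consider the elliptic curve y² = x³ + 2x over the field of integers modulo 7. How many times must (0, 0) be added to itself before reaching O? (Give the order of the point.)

2

2P: (0, 0) + (0, 0): same x and y₁ ≡ -y₂, so the sum is O.
2P = O, so the order is 2.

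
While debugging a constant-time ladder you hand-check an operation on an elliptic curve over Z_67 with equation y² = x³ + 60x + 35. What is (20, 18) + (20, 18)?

tangent at (20, 18): λ = (3·20² + 60)/(2·18) ≡ 54/36. 36⁻¹ ≡ 54 (mod 67), so λ ≡ 54·54 ≡ 35.
  x = λ² - 20 - 20 = 1225 - 40 ≡ 46; y = λ·(20 - 46) - 18 ≡ 10. → (46, 10)

(46, 10)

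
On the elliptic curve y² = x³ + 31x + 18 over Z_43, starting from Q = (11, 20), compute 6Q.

(18, 42)

Double-and-add on 6 = (110)₂. Start with Q = (11, 20) for the leading 1-bit.
double: tangent at (11, 20): λ = (3·11² + 31)/(2·20) ≡ 7/40. 40⁻¹ ≡ 14 (mod 43) since 40·14 = 560 ≡ 1, so λ ≡ 7·14 ≡ 12.
  x = λ² - 11 - 11 = 144 - 22 ≡ 36; y = λ·(11 - 36) - 20 ≡ 24. → (36, 24)
add Q: (36, 24) + (11, 20). λ = (20 - 24)/(11 - 36) ≡ 39/18 mod 43. 18⁻¹ ≡ 12 (mod 43) since 18·12 = 216 ≡ 1, so λ ≡ 38.
  x = λ² - 36 - 11 = 1444 - 47 ≡ 21; y = λ·(36 - 21) - 24 ≡ 30. → (21, 30)
double: tangent at (21, 30): λ = (3·21² + 31)/(2·30) ≡ 21/17. 17⁻¹ ≡ 38 (mod 43) since 17·38 = 646 ≡ 1, so λ ≡ 21·38 ≡ 24.
  x = λ² - 21 - 21 = 576 - 42 ≡ 18; y = λ·(21 - 18) - 30 ≡ 42. → (18, 42)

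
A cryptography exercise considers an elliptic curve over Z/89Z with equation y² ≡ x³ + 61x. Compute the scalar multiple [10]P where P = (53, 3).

Double-and-add on 10 = (1010)₂. Start with P = (53, 3) for the leading 1-bit.
double: tangent at (53, 3): λ = (3·53² + 61)/(2·3) ≡ 33/6. 6⁻¹ ≡ 15 (mod 89) since 6·15 = 90 ≡ 1, so λ ≡ 33·15 ≡ 50.
  x = λ² - 53 - 53 = 2500 - 106 ≡ 80; y = λ·(53 - 80) - 3 ≡ 71. → (80, 71)
double: tangent at (80, 71): λ = (3·80² + 61)/(2·71) ≡ 37/53. 53⁻¹ ≡ 42 (mod 89), so λ ≡ 37·42 ≡ 41.
  x = λ² - 80 - 80 = 1681 - 160 ≡ 8; y = λ·(80 - 8) - 71 ≡ 33. → (8, 33)
add P: (8, 33) + (53, 3). λ = (3 - 33)/(53 - 8) ≡ 59/45 mod 89. 45⁻¹ ≡ 2 (mod 89) since 45·2 = 90 ≡ 1, so λ ≡ 29.
  x = λ² - 8 - 53 = 841 - 61 ≡ 68; y = λ·(8 - 68) - 33 ≡ 7. → (68, 7)
double: tangent at (68, 7): λ = (3·68² + 61)/(2·7) ≡ 49/14. 14⁻¹ ≡ 70 (mod 89), so λ ≡ 49·70 ≡ 48.
  x = λ² - 68 - 68 = 2304 - 136 ≡ 32; y = λ·(68 - 32) - 7 ≡ 30. → (32, 30)

(32, 30)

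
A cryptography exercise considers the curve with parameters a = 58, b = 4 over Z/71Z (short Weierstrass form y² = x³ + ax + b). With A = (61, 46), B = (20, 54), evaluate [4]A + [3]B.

(45, 44)

First 4A:
Double-and-add on 4 = (100)₂. Start with A = (61, 46) for the leading 1-bit.
double: tangent at (61, 46): λ = (3·61² + 58)/(2·46) ≡ 3/21. 21⁻¹ ≡ 44 (mod 71), so λ ≡ 3·44 ≡ 61.
  x = λ² - 61 - 61 = 3721 - 122 ≡ 49; y = λ·(61 - 49) - 46 ≡ 47. → (49, 47)
double: tangent at (49, 47): λ = (3·49² + 58)/(2·47) ≡ 19/23. 23⁻¹ ≡ 34 (mod 71), so λ ≡ 19·34 ≡ 7.
  x = λ² - 49 - 49 = 49 - 98 ≡ 22; y = λ·(49 - 22) - 47 ≡ 0. → (22, 0)
4A = (22, 0).
Next 3B:
Repeated addition: build up to 3B.
2B: tangent at (20, 54): λ = (3·20² + 58)/(2·54) ≡ 51/37. 37⁻¹ ≡ 48 (mod 71) since 37·48 = 1776 ≡ 1, so λ ≡ 51·48 ≡ 34.
  x = λ² - 20 - 20 = 1156 - 40 ≡ 51; y = λ·(20 - 51) - 54 ≡ 28. → (51, 28)
3B: (51, 28) + (20, 54). λ = (54 - 28)/(20 - 51) ≡ 26/40 mod 71. 40⁻¹ ≡ 16 (mod 71) since 40·16 = 640 ≡ 1, so λ ≡ 61.
  x = λ² - 51 - 20 = 3721 - 71 ≡ 29; y = λ·(51 - 29) - 28 ≡ 36. → (29, 36)
3B = (29, 36).
Finally 4A + 3B:
(22, 0) + (29, 36). λ = (36 - 0)/(29 - 22) ≡ 36/7 mod 71. 7⁻¹ ≡ 61 (mod 71) since 7·61 = 427 ≡ 1, so λ ≡ 66.
  x = λ² - 22 - 29 = 4356 - 51 ≡ 45; y = λ·(22 - 45) - 0 ≡ 44. → (45, 44)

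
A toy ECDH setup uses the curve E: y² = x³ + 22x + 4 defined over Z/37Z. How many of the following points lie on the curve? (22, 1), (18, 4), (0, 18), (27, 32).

1

(22, 1): 1² ≡ 1, rhs ≡ 36 → off.
(18, 4): 4² ≡ 16, rhs ≡ 16 → on.
(0, 18): 18² ≡ 28, rhs ≡ 4 → off.
(27, 32): 32² ≡ 25, rhs ≡ 5 → off.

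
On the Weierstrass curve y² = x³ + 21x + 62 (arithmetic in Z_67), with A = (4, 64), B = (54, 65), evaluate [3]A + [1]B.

First 3A:
Repeated addition: build up to 3A.
2A: tangent at (4, 64): λ = (3·4² + 21)/(2·64) ≡ 2/61. 61⁻¹ ≡ 11 (mod 67), so λ ≡ 2·11 ≡ 22.
  x = λ² - 4 - 4 = 484 - 8 ≡ 7; y = λ·(4 - 7) - 64 ≡ 4. → (7, 4)
3A: (7, 4) + (4, 64). λ = (64 - 4)/(4 - 7) ≡ 60/64 mod 67. 64⁻¹ ≡ 22 (mod 67) since 64·22 = 1408 ≡ 1, so λ ≡ 47.
  x = λ² - 7 - 4 = 2209 - 11 ≡ 54; y = λ·(7 - 54) - 4 ≡ 65. → (54, 65)
3A = (54, 65).
Finally 3A + B:
tangent at (54, 65): λ = (3·54² + 21)/(2·65) ≡ 59/63. 63⁻¹ ≡ 50 (mod 67), so λ ≡ 59·50 ≡ 2.
  x = λ² - 54 - 54 = 4 - 108 ≡ 30; y = λ·(54 - 30) - 65 ≡ 50. → (30, 50)

(30, 50)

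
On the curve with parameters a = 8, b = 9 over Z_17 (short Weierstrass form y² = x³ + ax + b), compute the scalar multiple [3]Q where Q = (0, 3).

(1, 1)

Repeated addition: build up to 3Q.
2Q: tangent at (0, 3): λ = (3·0² + 8)/(2·3) ≡ 8/6. 6⁻¹ ≡ 3 (mod 17) since 6·3 = 18 ≡ 1, so λ ≡ 8·3 ≡ 7.
  x = λ² - 0 - 0 = 49 - 0 ≡ 15; y = λ·(0 - 15) - 3 ≡ 11. → (15, 11)
3Q: (15, 11) + (0, 3). λ = (3 - 11)/(0 - 15) ≡ 9/2 mod 17. 2⁻¹ ≡ 9 (mod 17), so λ ≡ 13.
  x = λ² - 15 - 0 = 169 - 15 ≡ 1; y = λ·(15 - 1) - 11 ≡ 1. → (1, 1)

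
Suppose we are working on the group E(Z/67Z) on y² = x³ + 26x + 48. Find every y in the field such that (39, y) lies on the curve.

x³ + 26x + 48 = 60381 ≡ 14 (mod 67).
Square roots of 14 mod 67: 9 and 58 (since 9² = 81 ≡ 14).

9, 58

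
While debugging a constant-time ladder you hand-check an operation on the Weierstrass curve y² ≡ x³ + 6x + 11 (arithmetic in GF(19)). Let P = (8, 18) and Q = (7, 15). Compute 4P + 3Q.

First 4P:
Repeated addition: build up to 4P.
2P: tangent at (8, 18): λ = (3·8² + 6)/(2·18) ≡ 8/17. 17⁻¹ ≡ 9 (mod 19) since 17·9 = 153 ≡ 1, so λ ≡ 8·9 ≡ 15.
  x = λ² - 8 - 8 = 225 - 16 ≡ 0; y = λ·(8 - 0) - 18 ≡ 7. → (0, 7)
3P: (0, 7) + (8, 18). λ = (18 - 7)/(8 - 0) ≡ 11/8 mod 19. 8⁻¹ ≡ 12 (mod 19), so λ ≡ 18.
  x = λ² - 0 - 8 = 324 - 8 ≡ 12; y = λ·(0 - 12) - 7 ≡ 5. → (12, 5)
4P: (12, 5) + (8, 18). λ = (18 - 5)/(8 - 12) ≡ 13/15 mod 19. 15⁻¹ ≡ 14 (mod 19), so λ ≡ 11.
  x = λ² - 12 - 8 = 121 - 20 ≡ 6; y = λ·(12 - 6) - 5 ≡ 4. → (6, 4)
4P = (6, 4).
Next 3Q:
Repeated addition: build up to 3Q.
2Q: tangent at (7, 15): λ = (3·7² + 6)/(2·15) ≡ 1/11. 11⁻¹ ≡ 7 (mod 19), so λ ≡ 1·7 ≡ 7.
  x = λ² - 7 - 7 = 49 - 14 ≡ 16; y = λ·(7 - 16) - 15 ≡ 17. → (16, 17)
3Q: (16, 17) + (7, 15). λ = (15 - 17)/(7 - 16) ≡ 17/10 mod 19. 10⁻¹ ≡ 2 (mod 19), so λ ≡ 15.
  x = λ² - 16 - 7 = 225 - 23 ≡ 12; y = λ·(16 - 12) - 17 ≡ 5. → (12, 5)
3Q = (12, 5).
Finally 4P + 3Q:
(6, 4) + (12, 5). λ = (5 - 4)/(12 - 6) ≡ 1/6 mod 19. 6⁻¹ ≡ 16 (mod 19), so λ ≡ 16.
  x = λ² - 6 - 12 = 256 - 18 ≡ 10; y = λ·(6 - 10) - 4 ≡ 8. → (10, 8)

(10, 8)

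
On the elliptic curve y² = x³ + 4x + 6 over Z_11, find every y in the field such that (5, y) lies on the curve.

none

x³ + 4x + 6 = 151 ≡ 8 (mod 11).
8 is a non-residue mod 11; no y exists.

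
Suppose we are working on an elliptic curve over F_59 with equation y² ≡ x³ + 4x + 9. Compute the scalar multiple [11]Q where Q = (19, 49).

Double-and-add on 11 = (1011)₂. Start with Q = (19, 49) for the leading 1-bit.
double: tangent at (19, 49): λ = (3·19² + 4)/(2·49) ≡ 25/39. 39⁻¹ ≡ 56 (mod 59), so λ ≡ 25·56 ≡ 43.
  x = λ² - 19 - 19 = 1849 - 38 ≡ 41; y = λ·(19 - 41) - 49 ≡ 8. → (41, 8)
double: tangent at (41, 8): λ = (3·41² + 4)/(2·8) ≡ 32/16. 16⁻¹ ≡ 48 (mod 59) since 16·48 = 768 ≡ 1, so λ ≡ 32·48 ≡ 2.
  x = λ² - 41 - 41 = 4 - 82 ≡ 40; y = λ·(41 - 40) - 8 ≡ 53. → (40, 53)
add Q: (40, 53) + (19, 49). λ = (49 - 53)/(19 - 40) ≡ 55/38 mod 59. 38⁻¹ ≡ 14 (mod 59), so λ ≡ 3.
  x = λ² - 40 - 19 = 9 - 59 ≡ 9; y = λ·(40 - 9) - 53 ≡ 40. → (9, 40)
double: tangent at (9, 40): λ = (3·9² + 4)/(2·40) ≡ 11/21. 21⁻¹ ≡ 45 (mod 59), so λ ≡ 11·45 ≡ 23.
  x = λ² - 9 - 9 = 529 - 18 ≡ 39; y = λ·(9 - 39) - 40 ≡ 37. → (39, 37)
add Q: (39, 37) + (19, 49). λ = (49 - 37)/(19 - 39) ≡ 12/39 mod 59. 39⁻¹ ≡ 56 (mod 59), so λ ≡ 23.
  x = λ² - 39 - 19 = 529 - 58 ≡ 58; y = λ·(39 - 58) - 37 ≡ 57. → (58, 57)

(58, 57)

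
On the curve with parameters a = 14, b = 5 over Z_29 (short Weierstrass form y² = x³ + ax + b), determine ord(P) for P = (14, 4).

2P: tangent at (14, 4): λ = (3·14² + 14)/(2·4) ≡ 22/8. 8⁻¹ ≡ 11 (mod 29), so λ ≡ 22·11 ≡ 10.
  x = λ² - 14 - 14 = 100 - 28 ≡ 14; y = λ·(14 - 14) - 4 ≡ 25. → (14, 25)
3P: (14, 25) + (14, 4): same x and y₁ ≡ -y₂, so the sum is ∞.
3P = ∞, so the order is 3.

3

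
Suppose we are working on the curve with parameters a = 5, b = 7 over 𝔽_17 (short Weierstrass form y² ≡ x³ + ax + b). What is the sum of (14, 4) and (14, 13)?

O

The two points share x = 14 and their y-coordinates satisfy 4 + 13 ≡ 0 (mod 17), so they are inverses. Their sum is O.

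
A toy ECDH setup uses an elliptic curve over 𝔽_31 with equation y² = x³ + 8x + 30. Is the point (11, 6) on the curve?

y² = 6² ≡ 5; x³ + 8x + 30 = 1449 ≡ 23 (mod 31). 5 ≠ 23.

no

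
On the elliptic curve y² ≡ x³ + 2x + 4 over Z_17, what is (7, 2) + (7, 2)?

tangent at (7, 2): λ = (3·7² + 2)/(2·2) ≡ 13/4. 4⁻¹ ≡ 13 (mod 17), so λ ≡ 13·13 ≡ 16.
  x = λ² - 7 - 7 = 256 - 14 ≡ 4; y = λ·(7 - 4) - 2 ≡ 12. → (4, 12)

(4, 12)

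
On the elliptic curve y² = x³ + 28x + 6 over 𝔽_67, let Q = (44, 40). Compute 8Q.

Double-and-add on 8 = (1000)₂. Start with Q = (44, 40) for the leading 1-bit.
double: tangent at (44, 40): λ = (3·44² + 28)/(2·40) ≡ 7/13. 13⁻¹ ≡ 31 (mod 67) since 13·31 = 403 ≡ 1, so λ ≡ 7·31 ≡ 16.
  x = λ² - 44 - 44 = 256 - 88 ≡ 34; y = λ·(44 - 34) - 40 ≡ 53. → (34, 53)
double: tangent at (34, 53): λ = (3·34² + 28)/(2·53) ≡ 12/39. 39⁻¹ ≡ 55 (mod 67) since 39·55 = 2145 ≡ 1, so λ ≡ 12·55 ≡ 57.
  x = λ² - 34 - 34 = 3249 - 68 ≡ 32; y = λ·(34 - 32) - 53 ≡ 61. → (32, 61)
double: tangent at (32, 61): λ = (3·32² + 28)/(2·61) ≡ 18/55. 55⁻¹ ≡ 39 (mod 67) since 55·39 = 2145 ≡ 1, so λ ≡ 18·39 ≡ 32.
  x = λ² - 32 - 32 = 1024 - 64 ≡ 22; y = λ·(32 - 22) - 61 ≡ 58. → (22, 58)

(22, 58)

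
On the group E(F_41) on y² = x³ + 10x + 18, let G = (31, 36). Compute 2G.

tangent at (31, 36): λ = (3·31² + 10)/(2·36) ≡ 23/31. 31⁻¹ ≡ 4 (mod 41), so λ ≡ 23·4 ≡ 10.
  x = λ² - 31 - 31 = 100 - 62 ≡ 38; y = λ·(31 - 38) - 36 ≡ 17. → (38, 17)

(38, 17)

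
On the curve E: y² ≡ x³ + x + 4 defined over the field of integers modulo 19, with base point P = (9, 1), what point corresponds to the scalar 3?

Repeated addition: build up to 3P.
2P: tangent at (9, 1): λ = (3·9² + 1)/(2·1) ≡ 16/2. 2⁻¹ ≡ 10 (mod 19) since 2·10 = 20 ≡ 1, so λ ≡ 16·10 ≡ 8.
  x = λ² - 9 - 9 = 64 - 18 ≡ 8; y = λ·(9 - 8) - 1 ≡ 7. → (8, 7)
3P: (8, 7) + (9, 1). λ = (1 - 7)/(9 - 8) ≡ 13/1 mod 19. 1⁻¹ ≡ 1 (mod 19) since 1·1 = 1 ≡ 1, so λ ≡ 13.
  x = λ² - 8 - 9 = 169 - 17 ≡ 0; y = λ·(8 - 0) - 7 ≡ 2. → (0, 2)

(0, 2)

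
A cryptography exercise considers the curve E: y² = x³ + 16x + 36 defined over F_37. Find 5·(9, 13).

(32, 33)

Write Q = (9, 13).
Double-and-add on 5 = (101)₂. Start with Q = (9, 13) for the leading 1-bit.
double: tangent at (9, 13): λ = (3·9² + 16)/(2·13) ≡ 0/26. 26⁻¹ ≡ 10 (mod 37) since 26·10 = 260 ≡ 1, so λ ≡ 0·10 ≡ 0.
  x = λ² - 9 - 9 = 0 - 18 ≡ 19; y = λ·(9 - 19) - 13 ≡ 24. → (19, 24)
double: tangent at (19, 24): λ = (3·19² + 16)/(2·24) ≡ 26/11. 11⁻¹ ≡ 27 (mod 37) since 11·27 = 297 ≡ 1, so λ ≡ 26·27 ≡ 36.
  x = λ² - 19 - 19 = 1296 - 38 ≡ 0; y = λ·(19 - 0) - 24 ≡ 31. → (0, 31)
add Q: (0, 31) + (9, 13). λ = (13 - 31)/(9 - 0) ≡ 19/9 mod 37. 9⁻¹ ≡ 33 (mod 37) since 9·33 = 297 ≡ 1, so λ ≡ 35.
  x = λ² - 0 - 9 = 1225 - 9 ≡ 32; y = λ·(0 - 32) - 31 ≡ 33. → (32, 33)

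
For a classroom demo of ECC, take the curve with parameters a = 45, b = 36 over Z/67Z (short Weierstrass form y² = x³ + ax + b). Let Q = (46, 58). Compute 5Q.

Double-and-add on 5 = (101)₂. Start with Q = (46, 58) for the leading 1-bit.
double: tangent at (46, 58): λ = (3·46² + 45)/(2·58) ≡ 28/49. 49⁻¹ ≡ 26 (mod 67), so λ ≡ 28·26 ≡ 58.
  x = λ² - 46 - 46 = 3364 - 92 ≡ 56; y = λ·(46 - 56) - 58 ≡ 32. → (56, 32)
double: tangent at (56, 32): λ = (3·56² + 45)/(2·32) ≡ 6/64. 64⁻¹ ≡ 22 (mod 67), so λ ≡ 6·22 ≡ 65.
  x = λ² - 56 - 56 = 4225 - 112 ≡ 26; y = λ·(56 - 26) - 32 ≡ 42. → (26, 42)
add Q: (26, 42) + (46, 58). λ = (58 - 42)/(46 - 26) ≡ 16/20 mod 67. 20⁻¹ ≡ 57 (mod 67) since 20·57 = 1140 ≡ 1, so λ ≡ 41.
  x = λ² - 26 - 46 = 1681 - 72 ≡ 1; y = λ·(26 - 1) - 42 ≡ 45. → (1, 45)

(1, 45)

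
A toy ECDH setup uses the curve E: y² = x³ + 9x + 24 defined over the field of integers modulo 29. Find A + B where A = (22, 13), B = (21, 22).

(9, 15)

(22, 13) + (21, 22). λ = (22 - 13)/(21 - 22) ≡ 9/28 mod 29. 28⁻¹ ≡ 28 (mod 29), so λ ≡ 20.
  x = λ² - 22 - 21 = 400 - 43 ≡ 9; y = λ·(22 - 9) - 13 ≡ 15. → (9, 15)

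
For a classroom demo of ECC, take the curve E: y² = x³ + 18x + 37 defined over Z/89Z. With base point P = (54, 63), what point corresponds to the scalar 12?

Repeated addition: build up to 12P.
2P: tangent at (54, 63): λ = (3·54² + 18)/(2·63) ≡ 44/37. 37⁻¹ ≡ 77 (mod 89), so λ ≡ 44·77 ≡ 6.
  x = λ² - 54 - 54 = 36 - 108 ≡ 17; y = λ·(54 - 17) - 63 ≡ 70. → (17, 70)
3P: (17, 70) + (54, 63). λ = (63 - 70)/(54 - 17) ≡ 82/37 mod 89. 37⁻¹ ≡ 77 (mod 89), so λ ≡ 84.
  x = λ² - 17 - 54 = 7056 - 71 ≡ 43; y = λ·(17 - 43) - 70 ≡ 60. → (43, 60)
4P: (43, 60) + (54, 63). λ = (63 - 60)/(54 - 43) ≡ 3/11 mod 89. 11⁻¹ ≡ 81 (mod 89), so λ ≡ 65.
  x = λ² - 43 - 54 = 4225 - 97 ≡ 34; y = λ·(43 - 34) - 60 ≡ 80. → (34, 80)
5P: (34, 80) + (54, 63). λ = (63 - 80)/(54 - 34) ≡ 72/20 mod 89. 20⁻¹ ≡ 49 (mod 89), so λ ≡ 57.
  x = λ² - 34 - 54 = 3249 - 88 ≡ 46; y = λ·(34 - 46) - 80 ≡ 37. → (46, 37)
6P: (46, 37) + (54, 63). λ = (63 - 37)/(54 - 46) ≡ 26/8 mod 89. 8⁻¹ ≡ 78 (mod 89), so λ ≡ 70.
  x = λ² - 46 - 54 = 4900 - 100 ≡ 83; y = λ·(46 - 83) - 37 ≡ 43. → (83, 43)
7P: (83, 43) + (54, 63). λ = (63 - 43)/(54 - 83) ≡ 20/60 mod 89. 60⁻¹ ≡ 46 (mod 89) since 60·46 = 2760 ≡ 1, so λ ≡ 30.
  x = λ² - 83 - 54 = 900 - 137 ≡ 51; y = λ·(83 - 51) - 43 ≡ 27. → (51, 27)
8P: (51, 27) + (54, 63). λ = (63 - 27)/(54 - 51) ≡ 36/3 mod 89. 3⁻¹ ≡ 30 (mod 89) since 3·30 = 90 ≡ 1, so λ ≡ 12.
  x = λ² - 51 - 54 = 144 - 105 ≡ 39; y = λ·(51 - 39) - 27 ≡ 28. → (39, 28)
9P: (39, 28) + (54, 63). λ = (63 - 28)/(54 - 39) ≡ 35/15 mod 89. 15⁻¹ ≡ 6 (mod 89), so λ ≡ 32.
  x = λ² - 39 - 54 = 1024 - 93 ≡ 41; y = λ·(39 - 41) - 28 ≡ 86. → (41, 86)
10P: (41, 86) + (54, 63). λ = (63 - 86)/(54 - 41) ≡ 66/13 mod 89. 13⁻¹ ≡ 48 (mod 89) since 13·48 = 624 ≡ 1, so λ ≡ 53.
  x = λ² - 41 - 54 = 2809 - 95 ≡ 44; y = λ·(41 - 44) - 86 ≡ 22. → (44, 22)
11P: (44, 22) + (54, 63). λ = (63 - 22)/(54 - 44) ≡ 41/10 mod 89. 10⁻¹ ≡ 9 (mod 89), so λ ≡ 13.
  x = λ² - 44 - 54 = 169 - 98 ≡ 71; y = λ·(44 - 71) - 22 ≡ 72. → (71, 72)
12P: (71, 72) + (54, 63). λ = (63 - 72)/(54 - 71) ≡ 80/72 mod 89. 72⁻¹ ≡ 68 (mod 89) since 72·68 = 4896 ≡ 1, so λ ≡ 11.
  x = λ² - 71 - 54 = 121 - 125 ≡ 85; y = λ·(71 - 85) - 72 ≡ 41. → (85, 41)

(85, 41)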